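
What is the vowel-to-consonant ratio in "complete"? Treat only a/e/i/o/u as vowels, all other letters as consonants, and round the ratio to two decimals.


Word: "complete"
Vowels (a,e,i,o,u): 3
Consonants: 5
Ratio = 3/5
= 0.60


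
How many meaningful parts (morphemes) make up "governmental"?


Word: "governmental"
Morphemes: govern + -ment + -al
Each morpheme carries meaning
= 3 morphemes


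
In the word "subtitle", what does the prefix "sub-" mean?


Prefix: sub-
Example: subtitle = sub- + title
Meaning = under / below


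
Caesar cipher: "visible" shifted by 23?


Word: "visible"
Shift: 23
Each letter → (letter + shift) mod 26:
  'v' (21) + 23 = 18 → 's'
  'i' (8) + 23 = 5 → 'f'
  's' (18) + 23 = 15 → 'p'
  'i' (8) + 23 = 5 → 'f'
  'b' (1) + 23 = 24 → 'y'
  'l' (11) + 23 = 8 → 'i'
  'e' (4) + 23 = 1 → 'b'
Result = "sfpfyib"


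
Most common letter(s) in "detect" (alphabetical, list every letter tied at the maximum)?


Word: "detect"
Letter counts:
  'c': 1
  'd': 1
  'e': 2
  't': 2
Maximum count = 2
Most frequent = 'e', 't' (2 times each)


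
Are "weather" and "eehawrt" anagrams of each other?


Word 1: "weather" → sorted: aeehrtw
Word 2: "eehawrt" → sorted: aeehrtw
Same letters? aeehrtw == aeehrtw
Anagram = Yes


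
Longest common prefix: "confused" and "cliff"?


Word 1: "confused"
Word 2: "cliff"
Comparing from start:
  Pos 0: 'c' == 'c'
  Pos 1: 'o' != 'l' (stop)
LCP = "c" (length 1)


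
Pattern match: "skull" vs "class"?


Pattern of "skull": [0, 1, 2, 3, 3]
Pattern of "class": [0, 1, 2, 3, 3]
Patterns match
Same pattern = Yes


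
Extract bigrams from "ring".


Word: "ring" (length 4)
Number of bigrams = 4 - 2 + 1 = 3
  Position 0: "ri"
  Position 1: "in"
  Position 2: "ng"
Bigrams = "ri", "in", "ng"


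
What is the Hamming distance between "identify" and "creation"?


Comparing character by character (same length = 8):
  Pos 0: 'i' vs 'c' !=
  Pos 1: 'd' vs 'r' !=
  Pos 2: 'e' vs 'e' =
  Pos 3: 'n' vs 'a' !=
  Pos 4: 't' vs 't' =
  Pos 5: 'i' vs 'i' =
  Pos 6: 'f' vs 'o' !=
  Pos 7: 'y' vs 'n' !=
Hamming distance = 5


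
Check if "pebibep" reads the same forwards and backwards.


Word: "pebibep"
Reversed: "pebibep"
Forward == Backward? pebibep == pebibep
Palindrome = Yes


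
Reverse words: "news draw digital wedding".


Original: "news draw digital wedding"
Words (1..n): news | draw | digital | wedding
Reversed (n..1): wedding | digital | draw | news
Result = "wedding digital draw news"


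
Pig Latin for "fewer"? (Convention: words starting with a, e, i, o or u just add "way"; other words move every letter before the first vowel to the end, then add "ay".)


Word: "fewer"
Starts with consonant(s) → move to end, add 'ay'
Consonant cluster: "f"
Pig Latin = "ewerfay"


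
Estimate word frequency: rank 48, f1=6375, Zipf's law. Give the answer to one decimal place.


Zipf's law: f(r) = f(1) / r
f(1) = 6375
f(48) = 6375 / 48
= 132.8 occurrences


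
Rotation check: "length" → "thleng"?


Word: "length", Candidate: "thleng"
Method: check if candidate is substring of word+word
"lengthlength" contains "thleng"? Yes
Is rotation = Yes


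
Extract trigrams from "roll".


Word: "roll" (length 4)
Number of trigrams = 4 - 3 + 1 = 2
  Position 0: "rol"
  Position 1: "oll"
Trigrams = "rol", "oll"


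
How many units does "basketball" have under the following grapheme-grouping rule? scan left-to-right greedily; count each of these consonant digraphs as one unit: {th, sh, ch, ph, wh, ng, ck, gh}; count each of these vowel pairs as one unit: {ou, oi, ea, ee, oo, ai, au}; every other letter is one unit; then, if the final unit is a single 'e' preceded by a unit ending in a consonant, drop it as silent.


Word: "basketball" (10 letters)
Left-to-right scan:
  1. 'b' (letter)
  2. 'a' (letter)
  3. 's' (letter)
  4. 'k' (letter)
  5. 'e' (letter)
  6. 't' (letter)
  7. 'b' (letter)
  8. 'a' (letter)
  9. 'l' (letter)
  10. 'l' (letter)
Units from scan: 10
Sound units = 10 units


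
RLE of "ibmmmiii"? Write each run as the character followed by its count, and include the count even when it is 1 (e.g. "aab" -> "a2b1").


String: "ibmmmiii"
Scanning for consecutive runs:
  'i' x 1
  'b' x 1
  'm' x 3
  'i' x 3
RLE = "i1b1m3i3"


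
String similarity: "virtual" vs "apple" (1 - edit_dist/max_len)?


Word 1: "virtual" (length 7)
Word 2: "apple" (length 5)
One optimal edit sequence:
  1. delete 'v'  (+1)
  2. delete 'i'  (+1)
  3. substitute 'r' -> 'a'  (+1)
  4. substitute 't' -> 'p'  (+1)
  5. substitute 'u' -> 'p'  (+1)
  6. substitute 'a' -> 'l'  (+1)
  7. substitute 'l' -> 'e'  (+1)
Edit distance = 7
Max length = max(7, 5) = 7
Similarity = 1 - 7/7
= 0.0000


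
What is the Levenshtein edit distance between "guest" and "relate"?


Word 1: "guest" (length 5)
Word 2: "relate" (length 6)
One optimal edit sequence (insert/delete/substitute each cost 1):
  1. substitute 'g' -> 'r'  (+1)
  2. substitute 'u' -> 'e'  (+1)
  3. substitute 'e' -> 'l'  (+1)
  4. substitute 's' -> 'a'  (+1)
  5. keep 't'
  6. insert 'e'  (+1)
Total edit operations: 5
Edit distance = 5


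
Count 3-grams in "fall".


Word: "fall" (length 4)
Number of 3-grams = length - 3 + 1 = 4 - 3 + 1
= 2


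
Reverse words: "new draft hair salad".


Original: "new draft hair salad"
Words (1..n): new | draft | hair | salad
Reversed (n..1): salad | hair | draft | new
Result = "salad hair draft new"


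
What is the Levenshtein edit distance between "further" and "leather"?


Word 1: "further" (length 7)
Word 2: "leather" (length 7)
One optimal edit sequence (insert/delete/substitute each cost 1):
  1. substitute 'f' -> 'l'  (+1)
  2. substitute 'u' -> 'e'  (+1)
  3. substitute 'r' -> 'a'  (+1)
  4. keep 't'
  5. keep 'h'
  6. keep 'e'
  7. keep 'r'
Total edit operations: 3
Edit distance = 3


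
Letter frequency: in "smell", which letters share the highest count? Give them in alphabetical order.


Word: "smell"
Letter counts:
  'e': 1
  'l': 2
  'm': 1
  's': 1
Maximum count = 2
Most frequent = 'l' (2 times each)


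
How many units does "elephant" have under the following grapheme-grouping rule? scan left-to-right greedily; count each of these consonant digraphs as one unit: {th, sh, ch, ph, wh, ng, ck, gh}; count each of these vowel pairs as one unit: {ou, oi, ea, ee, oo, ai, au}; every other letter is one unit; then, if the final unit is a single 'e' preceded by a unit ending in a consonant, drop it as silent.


Word: "elephant" (8 letters)
Left-to-right scan:
  [1] 'e' (letter)
  [2] 'l' (letter)
  [3] 'e' (letter)
  [4] 'ph' (digraph)
  [5] 'a' (letter)
  [6] 'n' (letter)
  [7] 't' (letter)
Units from scan: 7
Sound units = 7 units


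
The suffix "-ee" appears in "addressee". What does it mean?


Suffix: -ee
As in: addressee -> address + -ee
Meaning = one who receives


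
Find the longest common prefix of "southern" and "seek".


Word 1: "southern"
Word 2: "seek"
Comparing from start:
  Pos 0: 's' == 's'
  Pos 1: 'o' != 'e' (stop)
LCP = "s" (length 1)


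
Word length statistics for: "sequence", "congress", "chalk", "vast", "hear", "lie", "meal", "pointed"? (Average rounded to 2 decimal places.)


Lengths: "sequence"=8, "congress"=8, "chalk"=5, "vast"=4, "hear"=4, "lie"=3, "meal"=4, "pointed"=7
Sum = 43, Count = 8
Average = 43/8 = 5.38
= avg=5.38, min=3, max=8


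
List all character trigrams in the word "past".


Word: "past" (length 4)
Number of trigrams = 4 - 3 + 1 = 2
  Position 0: "pas"
  Position 1: "ast"
Trigrams = "pas", "ast"


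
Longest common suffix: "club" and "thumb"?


Word 1: "club"
Word 2: "thumb"
Comparing from end:
  Pos -1: 'b' == 'b'
  Pos -2: 'u' != 'm' (stop)
LCS = "b" (length 1)


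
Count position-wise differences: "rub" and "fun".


Comparing character by character (same length = 3):
  Pos 0: 'r' vs 'f' !=
  Pos 1: 'u' vs 'u' =
  Pos 2: 'b' vs 'n' !=
Hamming distance = 2


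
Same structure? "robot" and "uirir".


Pattern of "robot": [0, 1, 2, 1, 3]
Pattern of "uirir": [0, 1, 2, 1, 2]
Patterns do not match
Same pattern = No


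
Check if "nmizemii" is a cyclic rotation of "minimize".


Word: "minimize", Candidate: "nmizemii"
Method: check if candidate is substring of word+word
"minimizeminimize" contains "nmizemii"? No
Is rotation = No


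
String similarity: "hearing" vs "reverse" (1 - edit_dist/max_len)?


Word 1: "hearing" (length 7)
Word 2: "reverse" (length 7)
One optimal edit sequence:
  1. substitute 'h' -> 'r'  (+1)
  2. keep 'e'
  3. substitute 'a' -> 'v'  (+1)
  4. substitute 'r' -> 'e'  (+1)
  5. substitute 'i' -> 'r'  (+1)
  6. substitute 'n' -> 's'  (+1)
  7. substitute 'g' -> 'e'  (+1)
Edit distance = 6
Max length = max(7, 7) = 7
Similarity = 1 - 6/7
= 0.1429


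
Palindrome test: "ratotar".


Word: "ratotar"
Reversed: "ratotar"
Forward == Backward? ratotar == ratotar
Palindrome = Yes


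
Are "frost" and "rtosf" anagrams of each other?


Word 1: "frost" → sorted: forst
Word 2: "rtosf" → sorted: forst
Same letters? forst == forst
Anagram = Yes


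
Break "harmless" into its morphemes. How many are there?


Word: "harmless"
Morphemes: harm / -less
Each morpheme carries meaning
= 2 morphemes


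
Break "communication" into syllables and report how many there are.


Word: "communication"
Syllable breakdown: com · mu · ni · ca · tion
Counting: 5 parts
= 5 syllables


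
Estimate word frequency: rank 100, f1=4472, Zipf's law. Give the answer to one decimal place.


Zipf's law: f(r) = f(1) / r
f(1) = 4472
f(100) = 4472 / 100
= 44.7 occurrences


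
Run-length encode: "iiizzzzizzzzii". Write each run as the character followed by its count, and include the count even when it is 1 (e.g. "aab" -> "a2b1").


String: "iiizzzzizzzzii"
Scanning for consecutive runs:
  'i' x 3
  'z' x 4
  'i' x 1
  'z' x 4
  'i' x 2
RLE = "i3z4i1z4i2"


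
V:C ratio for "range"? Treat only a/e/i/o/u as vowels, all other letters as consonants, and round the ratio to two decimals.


Word: "range"
Vowels (a,e,i,o,u): 2
Consonants: 3
Ratio = 2/3
= 0.67


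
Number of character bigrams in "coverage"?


Word: "coverage" (length 8)
Number of 2-grams = length - 2 + 1 = 8 - 2 + 1
= 7


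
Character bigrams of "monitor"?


Word: "monitor" (length 7)
Number of bigrams = 7 - 2 + 1 = 6
  Position 0: "mo"
  Position 1: "on"
  Position 2: "ni"
  Position 3: "it"
  Position 4: "to"
  Position 5: "or"
Bigrams = "mo", "on", "ni", "it", "to", "or"


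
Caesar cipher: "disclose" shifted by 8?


Word: "disclose"
Shift: 8
Each letter → (letter + shift) mod 26:
  'd' (3) + 8 = 11 → 'l'
  'i' (8) + 8 = 16 → 'q'
  's' (18) + 8 = 0 → 'a'
  'c' (2) + 8 = 10 → 'k'
  'l' (11) + 8 = 19 → 't'
  'o' (14) + 8 = 22 → 'w'
  's' (18) + 8 = 0 → 'a'
  'e' (4) + 8 = 12 → 'm'
Result = "lqaktwam"


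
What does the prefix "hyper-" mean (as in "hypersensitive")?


Prefix: hyper-
Example: hypersensitive = hyper- + sensitive
Meaning = over / excessive


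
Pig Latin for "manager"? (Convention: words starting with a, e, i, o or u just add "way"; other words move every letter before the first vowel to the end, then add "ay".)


Word: "manager"
Starts with consonant(s) → move to end, add 'ay'
Consonant cluster: "m"
Pig Latin = "anagermay"


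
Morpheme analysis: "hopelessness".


Word: "hopelessness"
Morphemes: hope | -less | -ness
Each morpheme carries meaning
= 3 morphemes


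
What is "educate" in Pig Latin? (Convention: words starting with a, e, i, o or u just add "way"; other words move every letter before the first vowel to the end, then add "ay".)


Word: "educate"
Starts with vowel → add 'way'
Pig Latin = "educateway"


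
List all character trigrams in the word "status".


Word: "status" (length 6)
Number of trigrams = 6 - 3 + 1 = 4
  Position 0: "sta"
  Position 1: "tat"
  Position 2: "atu"
  Position 3: "tus"
Trigrams = "sta", "tat", "atu", "tus"


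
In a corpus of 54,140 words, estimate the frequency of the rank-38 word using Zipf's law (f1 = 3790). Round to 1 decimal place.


Zipf's law: f(r) = f(1) / r
f(1) = 3790
f(38) = 3790 / 38
= 99.7 occurrences


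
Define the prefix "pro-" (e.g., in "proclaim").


Prefix: pro-
As in: proclaim -> pro- + claim
Meaning = forward / in favor of


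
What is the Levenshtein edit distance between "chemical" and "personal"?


Word 1: "chemical" (length 8)
Word 2: "personal" (length 8)
One optimal edit sequence (insert/delete/substitute each cost 1):
  1. substitute 'c' -> 'p'  (+1)
  2. substitute 'h' -> 'e'  (+1)
  3. substitute 'e' -> 'r'  (+1)
  4. substitute 'm' -> 's'  (+1)
  5. substitute 'i' -> 'o'  (+1)
  6. substitute 'c' -> 'n'  (+1)
  7. keep 'a'
  8. keep 'l'
Total edit operations: 6
Edit distance = 6


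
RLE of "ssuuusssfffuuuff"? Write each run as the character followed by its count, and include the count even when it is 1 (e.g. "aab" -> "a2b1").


String: "ssuuusssfffuuuff"
Scanning for consecutive runs:
  's' x 2
  'u' x 3
  's' x 3
  'f' x 3
  'u' x 3
  'f' x 2
RLE = "s2u3s3f3u3f2"


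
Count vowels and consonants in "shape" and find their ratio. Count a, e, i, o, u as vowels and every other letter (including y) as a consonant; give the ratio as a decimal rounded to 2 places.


Word: "shape"
Vowels (a,e,i,o,u): 2
Consonants: 3
Ratio = 2/3
= 0.67


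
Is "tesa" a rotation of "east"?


Word: "east", Candidate: "tesa"
Method: check if candidate is substring of word+word
"easteast" contains "tesa"? No
Is rotation = No


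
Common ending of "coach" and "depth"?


Word 1: "coach"
Word 2: "depth"
Comparing from end:
  Pos -1: 'h' == 'h'
  Pos -2: 'c' != 't' (stop)
LCS = "h" (length 1)


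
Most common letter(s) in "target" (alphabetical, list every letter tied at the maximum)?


Word: "target"
Letter counts:
  'a': 1
  'e': 1
  'g': 1
  'r': 1
  't': 2
Maximum count = 2
Most frequent = 't' (2 times each)


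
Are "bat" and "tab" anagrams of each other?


Word 1: "bat" → sorted: abt
Word 2: "tab" → sorted: abt
Same letters? abt == abt
Anagram = Yes


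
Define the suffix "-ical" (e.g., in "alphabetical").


Suffix: -ical
Example: alphabetical = alphabet + -ical
Meaning = relating to


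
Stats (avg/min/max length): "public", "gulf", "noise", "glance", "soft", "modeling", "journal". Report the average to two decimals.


Lengths: "public"=6, "gulf"=4, "noise"=5, "glance"=6, "soft"=4, "modeling"=8, "journal"=7
Sum = 40, Count = 7
Average = 40/7 = 5.71
= avg=5.71, min=4, max=8


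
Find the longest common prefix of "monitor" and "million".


Word 1: "monitor"
Word 2: "million"
Comparing from start:
  Pos 0: 'm' == 'm'
  Pos 1: 'o' != 'i' (stop)
LCP = "m" (length 1)


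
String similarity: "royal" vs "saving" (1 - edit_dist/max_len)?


Word 1: "royal" (length 5)
Word 2: "saving" (length 6)
One optimal edit sequence:
  1. insert 's'  (+1)
  2. substitute 'r' -> 'a'  (+1)
  3. substitute 'o' -> 'v'  (+1)
  4. substitute 'y' -> 'i'  (+1)
  5. substitute 'a' -> 'n'  (+1)
  6. substitute 'l' -> 'g'  (+1)
Edit distance = 6
Max length = max(5, 6) = 6
Similarity = 1 - 6/6
= 0.0000


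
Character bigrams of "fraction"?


Word: "fraction" (length 8)
Number of bigrams = 8 - 2 + 1 = 7
  Position 0: "fr"
  Position 1: "ra"
  Position 2: "ac"
  Position 3: "ct"
  Position 4: "ti"
  Position 5: "io"
  Position 6: "on"
Bigrams = "fr", "ra", "ac", "ct", "ti", "io", "on"


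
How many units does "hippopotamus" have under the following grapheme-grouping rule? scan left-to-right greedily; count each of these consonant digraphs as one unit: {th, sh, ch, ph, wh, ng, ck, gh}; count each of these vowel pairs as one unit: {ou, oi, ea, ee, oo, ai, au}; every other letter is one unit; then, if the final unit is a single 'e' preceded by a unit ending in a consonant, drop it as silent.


Word: "hippopotamus" (12 letters)
Left-to-right scan:
  [1] 'h' (letter)
  [2] 'i' (letter)
  [3] 'p' (letter)
  [4] 'p' (letter)
  [5] 'o' (letter)
  [6] 'p' (letter)
  [7] 'o' (letter)
  [8] 't' (letter)
  [9] 'a' (letter)
  [10] 'm' (letter)
  [11] 'u' (letter)
  [12] 's' (letter)
Units from scan: 12
Sound units = 12 units


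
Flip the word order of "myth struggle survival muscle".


Original: "myth struggle survival muscle"
Words (1..n): myth | struggle | survival | muscle
Reversed (n..1): muscle | survival | struggle | myth
Result = "muscle survival struggle myth"


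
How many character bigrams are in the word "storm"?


Word: "storm" (length 5)
Number of 2-grams = length - 2 + 1 = 5 - 2 + 1
= 4


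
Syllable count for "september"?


Word: "september"
Syllable breakdown: sep | tem | ber
Counting: 3 parts
= 3 syllables


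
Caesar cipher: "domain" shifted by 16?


Word: "domain"
Shift: 16
Each letter → (letter + shift) mod 26:
  'd' (3) + 16 = 19 → 't'
  'o' (14) + 16 = 4 → 'e'
  'm' (12) + 16 = 2 → 'c'
  'a' (0) + 16 = 16 → 'q'
  'i' (8) + 16 = 24 → 'y'
  'n' (13) + 16 = 3 → 'd'
Result = "tecqyd"


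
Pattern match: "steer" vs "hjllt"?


Pattern of "steer": [0, 1, 2, 2, 3]
Pattern of "hjllt": [0, 1, 2, 2, 3]
Patterns match
Same pattern = Yes


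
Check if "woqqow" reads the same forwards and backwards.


Word: "woqqow"
Reversed: "woqqow"
Forward == Backward? woqqow == woqqow
Palindrome = Yes


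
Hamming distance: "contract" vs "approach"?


Comparing character by character (same length = 8):
  Pos 0: 'c' vs 'a' !=
  Pos 1: 'o' vs 'p' !=
  Pos 2: 'n' vs 'p' !=
  Pos 3: 't' vs 'r' !=
  Pos 4: 'r' vs 'o' !=
  Pos 5: 'a' vs 'a' =
  Pos 6: 'c' vs 'c' =
  Pos 7: 't' vs 'h' !=
Hamming distance = 6


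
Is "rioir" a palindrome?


Word: "rioir"
Reversed: "rioir"
Forward == Backward? rioir == rioir
Palindrome = Yes


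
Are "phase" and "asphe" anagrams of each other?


Word 1: "phase" → sorted: aehps
Word 2: "asphe" → sorted: aehps
Same letters? aehps == aehps
Anagram = Yes


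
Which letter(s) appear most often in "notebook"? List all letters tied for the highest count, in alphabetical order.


Word: "notebook"
Letter counts:
  'b': 1
  'e': 1
  'k': 1
  'n': 1
  'o': 3
  't': 1
Maximum count = 3
Most frequent = 'o' (3 times each)


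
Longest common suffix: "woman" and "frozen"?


Word 1: "woman"
Word 2: "frozen"
Comparing from end:
  Pos -1: 'n' == 'n'
  Pos -2: 'a' != 'e' (stop)
LCS = "n" (length 1)


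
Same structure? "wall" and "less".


Pattern of "wall": [0, 1, 2, 2]
Pattern of "less": [0, 1, 2, 2]
Patterns match
Same pattern = Yes


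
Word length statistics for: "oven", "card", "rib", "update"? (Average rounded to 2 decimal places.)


Lengths: "oven"=4, "card"=4, "rib"=3, "update"=6
Sum = 17, Count = 4
Average = 17/4 = 4.25
= avg=4.25, min=3, max=6


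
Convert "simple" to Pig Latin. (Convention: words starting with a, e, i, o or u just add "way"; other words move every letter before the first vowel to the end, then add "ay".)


Word: "simple"
Starts with consonant(s) → move to end, add 'ay'
Consonant cluster: "s"
Pig Latin = "implesay"


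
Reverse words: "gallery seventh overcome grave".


Original: "gallery seventh overcome grave"
Words (1..n): gallery | seventh | overcome | grave
Reversed (n..1): grave | overcome | seventh | gallery
Result = "grave overcome seventh gallery"


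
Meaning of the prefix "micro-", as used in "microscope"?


Prefix: micro-
Example: microscope = micro- + scope
Meaning = small


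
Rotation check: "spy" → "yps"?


Word: "spy", Candidate: "yps"
Method: check if candidate is substring of word+word
"spyspy" contains "yps"? No
Is rotation = No


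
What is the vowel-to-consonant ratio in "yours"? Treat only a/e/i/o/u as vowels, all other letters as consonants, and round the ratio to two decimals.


Word: "yours"
Vowels (a,e,i,o,u): 2
Consonants: 3
Ratio = 2/3
= 0.67


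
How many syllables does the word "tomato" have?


Word: "tomato"
Syllable breakdown: to · ma · to
Counting: 3 parts
= 3 syllables


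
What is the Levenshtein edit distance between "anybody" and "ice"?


Word 1: "anybody" (length 7)
Word 2: "ice" (length 3)
One optimal edit sequence (insert/delete/substitute each cost 1):
  1. delete 'a'  (+1)
  2. delete 'n'  (+1)
  3. delete 'y'  (+1)
  4. delete 'b'  (+1)
  5. substitute 'o' -> 'i'  (+1)
  6. substitute 'd' -> 'c'  (+1)
  7. substitute 'y' -> 'e'  (+1)
Total edit operations: 7
Edit distance = 7


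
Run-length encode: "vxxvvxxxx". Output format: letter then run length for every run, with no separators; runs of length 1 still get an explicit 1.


String: "vxxvvxxxx"
Scanning for consecutive runs:
  'v' x 1
  'x' x 2
  'v' x 2
  'x' x 4
RLE = "v1x2v2x4"


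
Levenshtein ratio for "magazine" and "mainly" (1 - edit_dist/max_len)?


Word 1: "magazine" (length 8)
Word 2: "mainly" (length 6)
One optimal edit sequence:
  1. keep 'm'
  2. delete 'a'  (+1)
  3. delete 'g'  (+1)
  4. keep 'a'
  5. delete 'z'  (+1)
  6. keep 'i'
  7. keep 'n'
  8. insert 'l'  (+1)
  9. substitute 'e' -> 'y'  (+1)
Edit distance = 5
Max length = max(8, 6) = 8
Similarity = 1 - 5/8
= 0.3750


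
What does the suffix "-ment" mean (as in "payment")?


Suffix: -ment
Example: payment (pay + -ment)
Meaning = result of action


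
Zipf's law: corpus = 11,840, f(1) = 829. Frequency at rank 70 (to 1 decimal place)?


Zipf's law: f(r) = f(1) / r
f(1) = 829
f(70) = 829 / 70
= 11.8 occurrences


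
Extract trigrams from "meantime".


Word: "meantime" (length 8)
Number of trigrams = 8 - 3 + 1 = 6
  Position 0: "mea"
  Position 1: "ean"
  Position 2: "ant"
  Position 3: "nti"
  Position 4: "tim"
  Position 5: "ime"
Trigrams = "mea", "ean", "ant", "nti", "tim", "ime"


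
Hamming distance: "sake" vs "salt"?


Comparing character by character (same length = 4):
  Pos 0: 's' vs 's' =
  Pos 1: 'a' vs 'a' =
  Pos 2: 'k' vs 'l' !=
  Pos 3: 'e' vs 't' !=
Hamming distance = 2


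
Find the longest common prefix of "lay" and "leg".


Word 1: "lay"
Word 2: "leg"
Comparing from start:
  Pos 0: 'l' == 'l'
  Pos 1: 'a' != 'e' (stop)
LCP = "l" (length 1)


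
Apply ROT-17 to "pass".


Word: "pass"
Shift: 17
Each letter → (letter + shift) mod 26:
  'p' (15) + 17 = 6 → 'g'
  'a' (0) + 17 = 17 → 'r'
  's' (18) + 17 = 9 → 'j'
  's' (18) + 17 = 9 → 'j'
Result = "grjj"


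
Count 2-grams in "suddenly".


Word: "suddenly" (length 8)
Number of 2-grams = length - 2 + 1 = 8 - 2 + 1
= 7


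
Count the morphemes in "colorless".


Word: "colorless"
Morphemes: color | -less
Each morpheme carries meaning
= 2 morphemes


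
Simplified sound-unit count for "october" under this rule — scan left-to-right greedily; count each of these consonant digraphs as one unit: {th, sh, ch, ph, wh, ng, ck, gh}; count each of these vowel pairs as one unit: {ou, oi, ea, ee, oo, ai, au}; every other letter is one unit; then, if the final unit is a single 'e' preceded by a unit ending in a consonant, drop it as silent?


Word: "october" (7 letters)
Left-to-right scan:
  [1] 'o' (letter)
  [2] 'c' (letter)
  [3] 't' (letter)
  [4] 'o' (letter)
  [5] 'b' (letter)
  [6] 'e' (letter)
  [7] 'r' (letter)
Units from scan: 7
Sound units = 7 units


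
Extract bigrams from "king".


Word: "king" (length 4)
Number of bigrams = 4 - 2 + 1 = 3
  Position 0: "ki"
  Position 1: "in"
  Position 2: "ng"
Bigrams = "ki", "in", "ng"


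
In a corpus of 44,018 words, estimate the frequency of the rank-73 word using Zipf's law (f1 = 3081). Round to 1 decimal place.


Zipf's law: f(r) = f(1) / r
f(1) = 3081
f(73) = 3081 / 73
= 42.2 occurrences


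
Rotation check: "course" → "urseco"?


Word: "course", Candidate: "urseco"
Method: check if candidate is substring of word+word
"coursecourse" contains "urseco"? Yes
Is rotation = Yes


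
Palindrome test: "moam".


Word: "moam"
Reversed: "maom"
Forward == Backward? moam != maom
Palindrome = No


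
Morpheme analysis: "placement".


Word: "placement"
Morphemes: place | -ment
Each morpheme carries meaning
= 2 morphemes


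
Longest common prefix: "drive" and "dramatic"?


Word 1: "drive"
Word 2: "dramatic"
Comparing from start:
  Pos 0: 'd' == 'd'
  Pos 1: 'r' == 'r'
  Pos 2: 'i' != 'a' (stop)
LCP = "dr" (length 2)


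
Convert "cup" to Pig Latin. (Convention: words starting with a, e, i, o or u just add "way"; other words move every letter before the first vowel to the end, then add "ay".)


Word: "cup"
Starts with consonant(s) → move to end, add 'ay'
Consonant cluster: "c"
Pig Latin = "upcay"


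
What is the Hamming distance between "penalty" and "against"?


Comparing character by character (same length = 7):
  Pos 0: 'p' vs 'a' !=
  Pos 1: 'e' vs 'g' !=
  Pos 2: 'n' vs 'a' !=
  Pos 3: 'a' vs 'i' !=
  Pos 4: 'l' vs 'n' !=
  Pos 5: 't' vs 's' !=
  Pos 6: 'y' vs 't' !=
Hamming distance = 7


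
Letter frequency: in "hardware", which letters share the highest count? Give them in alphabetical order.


Word: "hardware"
Letter counts:
  'a': 2
  'd': 1
  'e': 1
  'h': 1
  'r': 2
  'w': 1
Maximum count = 2
Most frequent = 'a', 'r' (2 times each)


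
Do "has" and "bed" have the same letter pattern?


Pattern of "has": [0, 1, 2]
Pattern of "bed": [0, 1, 2]
Patterns match
Same pattern = Yes


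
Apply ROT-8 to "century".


Word: "century"
Shift: 8
Each letter → (letter + shift) mod 26:
  'c' (2) + 8 = 10 → 'k'
  'e' (4) + 8 = 12 → 'm'
  'n' (13) + 8 = 21 → 'v'
  't' (19) + 8 = 1 → 'b'
  'u' (20) + 8 = 2 → 'c'
  'r' (17) + 8 = 25 → 'z'
  'y' (24) + 8 = 6 → 'g'
Result = "kmvbczg"


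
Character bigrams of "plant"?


Word: "plant" (length 5)
Number of bigrams = 5 - 2 + 1 = 4
  Position 0: "pl"
  Position 1: "la"
  Position 2: "an"
  Position 3: "nt"
Bigrams = "pl", "la", "an", "nt"


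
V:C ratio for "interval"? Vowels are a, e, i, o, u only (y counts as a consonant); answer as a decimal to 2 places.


Word: "interval"
Vowels (a,e,i,o,u): 3
Consonants: 5
Ratio = 3/5
= 0.60


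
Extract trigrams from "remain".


Word: "remain" (length 6)
Number of trigrams = 6 - 3 + 1 = 4
  Position 0: "rem"
  Position 1: "ema"
  Position 2: "mai"
  Position 3: "ain"
Trigrams = "rem", "ema", "mai", "ain"


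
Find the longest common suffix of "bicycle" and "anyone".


Word 1: "bicycle"
Word 2: "anyone"
Comparing from end:
  Pos -1: 'e' == 'e'
  Pos -2: 'l' != 'n' (stop)
LCS = "e" (length 1)


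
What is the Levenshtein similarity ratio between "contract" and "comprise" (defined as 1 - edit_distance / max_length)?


Word 1: "contract" (length 8)
Word 2: "comprise" (length 8)
One optimal edit sequence:
  1. keep 'c'
  2. keep 'o'
  3. substitute 'n' -> 'm'  (+1)
  4. substitute 't' -> 'p'  (+1)
  5. keep 'r'
  6. substitute 'a' -> 'i'  (+1)
  7. substitute 'c' -> 's'  (+1)
  8. substitute 't' -> 'e'  (+1)
Edit distance = 5
Max length = max(8, 8) = 8
Similarity = 1 - 5/8
= 0.3750


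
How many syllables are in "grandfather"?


Word: "grandfather"
Syllable breakdown: grand | fa | ther
Counting: 3 parts
= 3 syllables


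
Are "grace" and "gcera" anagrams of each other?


Word 1: "grace" → sorted: acegr
Word 2: "gcera" → sorted: acegr
Same letters? acegr == acegr
Anagram = Yes


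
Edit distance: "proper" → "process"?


Word 1: "proper" (length 6)
Word 2: "process" (length 7)
One optimal edit sequence (insert/delete/substitute each cost 1):
  1. keep 'p'
  2. keep 'r'
  3. keep 'o'
  4. substitute 'p' -> 'c'  (+1)
  5. keep 'e'
  6. insert 's'  (+1)
  7. substitute 'r' -> 's'  (+1)
Total edit operations: 3
Edit distance = 3


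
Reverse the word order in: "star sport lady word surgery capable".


Original: "star sport lady word surgery capable"
Words (1..n): star | sport | lady | word | surgery | capable
Reversed (n..1): capable | surgery | word | lady | sport | star
Result = "capable surgery word lady sport star"


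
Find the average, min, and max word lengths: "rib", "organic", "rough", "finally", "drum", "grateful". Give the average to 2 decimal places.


Lengths: "rib"=3, "organic"=7, "rough"=5, "finally"=7, "drum"=4, "grateful"=8
Sum = 34, Count = 6
Average = 34/6 = 5.67
= avg=5.67, min=3, max=8


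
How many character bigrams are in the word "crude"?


Word: "crude" (length 5)
Number of 2-grams = length - 2 + 1 = 5 - 2 + 1
= 4


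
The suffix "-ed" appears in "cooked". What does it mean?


Suffix: -ed
Example: cooked (cook + -ed)
Meaning = past tense


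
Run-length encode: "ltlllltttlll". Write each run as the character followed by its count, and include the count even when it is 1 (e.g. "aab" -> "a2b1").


String: "ltlllltttlll"
Scanning for consecutive runs:
  'l' x 1
  't' x 1
  'l' x 4
  't' x 3
  'l' x 3
RLE = "l1t1l4t3l3"


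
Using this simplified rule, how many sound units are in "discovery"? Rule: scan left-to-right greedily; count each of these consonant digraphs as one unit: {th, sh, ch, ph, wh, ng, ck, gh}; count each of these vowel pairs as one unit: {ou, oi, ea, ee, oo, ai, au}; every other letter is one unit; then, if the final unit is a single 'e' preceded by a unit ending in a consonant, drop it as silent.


Word: "discovery" (9 letters)
Left-to-right scan:
  1. 'd' (letter)
  2. 'i' (letter)
  3. 's' (letter)
  4. 'c' (letter)
  5. 'o' (letter)
  6. 'v' (letter)
  7. 'e' (letter)
  8. 'r' (letter)
  9. 'y' (letter)
Units from scan: 9
Sound units = 9 units


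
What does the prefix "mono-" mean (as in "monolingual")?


Prefix: mono-
As in: monolingual -> mono- + lingual
Meaning = one


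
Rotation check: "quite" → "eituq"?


Word: "quite", Candidate: "eituq"
Method: check if candidate is substring of word+word
"quitequite" contains "eituq"? No
Is rotation = No


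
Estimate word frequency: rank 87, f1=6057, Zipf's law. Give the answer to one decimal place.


Zipf's law: f(r) = f(1) / r
f(1) = 6057
f(87) = 6057 / 87
= 69.6 occurrences


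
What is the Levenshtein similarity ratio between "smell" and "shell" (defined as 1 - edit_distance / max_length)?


Word 1: "smell" (length 5)
Word 2: "shell" (length 5)
One optimal edit sequence:
  1. keep 's'
  2. substitute 'm' -> 'h'  (+1)
  3. keep 'e'
  4. keep 'l'
  5. keep 'l'
Edit distance = 1
Max length = max(5, 5) = 5
Similarity = 1 - 1/5
= 0.8000


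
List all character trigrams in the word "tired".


Word: "tired" (length 5)
Number of trigrams = 5 - 3 + 1 = 3
  Position 0: "tir"
  Position 1: "ire"
  Position 2: "red"
Trigrams = "tir", "ire", "red"


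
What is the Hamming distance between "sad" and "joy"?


Comparing character by character (same length = 3):
  Pos 0: 's' vs 'j' !=
  Pos 1: 'a' vs 'o' !=
  Pos 2: 'd' vs 'y' !=
Hamming distance = 3


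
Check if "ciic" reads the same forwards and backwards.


Word: "ciic"
Reversed: "ciic"
Forward == Backward? ciic == ciic
Palindrome = Yes


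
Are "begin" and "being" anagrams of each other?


Word 1: "begin" → sorted: begin
Word 2: "being" → sorted: begin
Same letters? begin == begin
Anagram = Yes


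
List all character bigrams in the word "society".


Word: "society" (length 7)
Number of bigrams = 7 - 2 + 1 = 6
  Position 0: "so"
  Position 1: "oc"
  Position 2: "ci"
  Position 3: "ie"
  Position 4: "et"
  Position 5: "ty"
Bigrams = "so", "oc", "ci", "ie", "et", "ty"


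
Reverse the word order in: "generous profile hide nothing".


Original: "generous profile hide nothing"
Words (1..n): generous | profile | hide | nothing
Reversed (n..1): nothing | hide | profile | generous
Result = "nothing hide profile generous"


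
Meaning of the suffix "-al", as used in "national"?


Suffix: -al
Example: national = nation + -al
Meaning = relating to


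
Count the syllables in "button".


Word: "button"
Syllable breakdown: but-ton
Counting: 2 parts
= 2 syllables


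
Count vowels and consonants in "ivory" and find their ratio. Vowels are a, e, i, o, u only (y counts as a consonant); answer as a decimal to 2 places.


Word: "ivory"
Vowels (a,e,i,o,u): 2
Consonants: 3
Ratio = 2/3
= 0.67


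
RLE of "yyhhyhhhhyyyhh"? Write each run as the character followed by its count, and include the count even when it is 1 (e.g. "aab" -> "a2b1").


String: "yyhhyhhhhyyyhh"
Scanning for consecutive runs:
  'y' x 2
  'h' x 2
  'y' x 1
  'h' x 4
  'y' x 3
  'h' x 2
RLE = "y2h2y1h4y3h2"


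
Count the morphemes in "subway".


Word: "subway"
Morphemes: sub- / way
Each morpheme carries meaning
= 2 morphemes


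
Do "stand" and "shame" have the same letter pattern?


Pattern of "stand": [0, 1, 2, 3, 4]
Pattern of "shame": [0, 1, 2, 3, 4]
Patterns match
Same pattern = Yes


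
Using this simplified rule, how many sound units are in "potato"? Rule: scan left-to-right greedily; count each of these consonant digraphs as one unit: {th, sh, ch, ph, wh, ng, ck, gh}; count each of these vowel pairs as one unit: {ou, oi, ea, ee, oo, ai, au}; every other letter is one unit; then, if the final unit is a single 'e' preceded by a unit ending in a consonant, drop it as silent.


Word: "potato" (6 letters)
Left-to-right scan:
  [1] 'p' (letter)
  [2] 'o' (letter)
  [3] 't' (letter)
  [4] 'a' (letter)
  [5] 't' (letter)
  [6] 'o' (letter)
Units from scan: 6
Sound units = 6 units


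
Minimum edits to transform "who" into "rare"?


Word 1: "who" (length 3)
Word 2: "rare" (length 4)
One optimal edit sequence (insert/delete/substitute each cost 1):
  1. insert 'r'  (+1)
  2. substitute 'w' -> 'a'  (+1)
  3. substitute 'h' -> 'r'  (+1)
  4. substitute 'o' -> 'e'  (+1)
Total edit operations: 4
Edit distance = 4


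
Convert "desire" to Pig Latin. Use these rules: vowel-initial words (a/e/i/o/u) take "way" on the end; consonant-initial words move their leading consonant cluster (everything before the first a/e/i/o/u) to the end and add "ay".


Word: "desire"
Starts with consonant(s) → move to end, add 'ay'
Consonant cluster: "d"
Pig Latin = "esireday"


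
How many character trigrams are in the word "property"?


Word: "property" (length 8)
Number of 3-grams = length - 3 + 1 = 8 - 3 + 1
= 6


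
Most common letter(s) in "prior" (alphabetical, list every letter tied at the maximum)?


Word: "prior"
Letter counts:
  'i': 1
  'o': 1
  'p': 1
  'r': 2
Maximum count = 2
Most frequent = 'r' (2 times each)


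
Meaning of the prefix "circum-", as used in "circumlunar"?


Prefix: circum-
Example: circumlunar (circum- + lunar)
Meaning = around


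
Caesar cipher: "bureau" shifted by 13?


Word: "bureau"
Shift: 13
Each letter → (letter + shift) mod 26:
  'b' (1) + 13 = 14 → 'o'
  'u' (20) + 13 = 7 → 'h'
  'r' (17) + 13 = 4 → 'e'
  'e' (4) + 13 = 17 → 'r'
  'a' (0) + 13 = 13 → 'n'
  'u' (20) + 13 = 7 → 'h'
Result = "ohernh"


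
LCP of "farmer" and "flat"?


Word 1: "farmer"
Word 2: "flat"
Comparing from start:
  Pos 0: 'f' == 'f'
  Pos 1: 'a' != 'l' (stop)
LCP = "f" (length 1)


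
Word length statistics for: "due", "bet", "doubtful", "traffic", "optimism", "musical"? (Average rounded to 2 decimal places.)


Lengths: "due"=3, "bet"=3, "doubtful"=8, "traffic"=7, "optimism"=8, "musical"=7
Sum = 36, Count = 6
Average = 36/6 = 6.00
= avg=6.00, min=3, max=8


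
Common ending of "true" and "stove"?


Word 1: "true"
Word 2: "stove"
Comparing from end:
  Pos -1: 'e' == 'e'
  Pos -2: 'u' != 'v' (stop)
LCS = "e" (length 1)


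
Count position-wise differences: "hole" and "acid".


Comparing character by character (same length = 4):
  Pos 0: 'h' vs 'a' !=
  Pos 1: 'o' vs 'c' !=
  Pos 2: 'l' vs 'i' !=
  Pos 3: 'e' vs 'd' !=
Hamming distance = 4


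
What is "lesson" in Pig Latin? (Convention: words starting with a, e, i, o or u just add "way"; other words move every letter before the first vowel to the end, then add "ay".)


Word: "lesson"
Starts with consonant(s) → move to end, add 'ay'
Consonant cluster: "l"
Pig Latin = "essonlay"


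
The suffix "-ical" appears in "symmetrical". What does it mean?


Suffix: -ical
As in: symmetrical -> symmetry + -ical, with a spelling change
Meaning = relating to


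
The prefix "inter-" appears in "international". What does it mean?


Prefix: inter-
As in: international -> inter- + national
Meaning = between


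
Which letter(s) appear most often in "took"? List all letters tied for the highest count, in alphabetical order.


Word: "took"
Letter counts:
  'k': 1
  'o': 2
  't': 1
Maximum count = 2
Most frequent = 'o' (2 times each)


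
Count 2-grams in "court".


Word: "court" (length 5)
Number of 2-grams = length - 2 + 1 = 5 - 2 + 1
= 4


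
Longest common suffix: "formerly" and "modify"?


Word 1: "formerly"
Word 2: "modify"
Comparing from end:
  Pos -1: 'y' == 'y'
  Pos -2: 'l' != 'f' (stop)
LCS = "y" (length 1)


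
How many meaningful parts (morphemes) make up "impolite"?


Word: "impolite"
Morphemes: im- + polite
Each morpheme carries meaning
= 2 morphemes


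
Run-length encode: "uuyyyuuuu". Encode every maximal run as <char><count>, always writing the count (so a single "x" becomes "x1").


String: "uuyyyuuuu"
Scanning for consecutive runs:
  'u' x 2
  'y' x 3
  'u' x 4
RLE = "u2y3u4"


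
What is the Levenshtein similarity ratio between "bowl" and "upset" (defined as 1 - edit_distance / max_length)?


Word 1: "bowl" (length 4)
Word 2: "upset" (length 5)
One optimal edit sequence:
  1. insert 'u'  (+1)
  2. substitute 'b' -> 'p'  (+1)
  3. substitute 'o' -> 's'  (+1)
  4. substitute 'w' -> 'e'  (+1)
  5. substitute 'l' -> 't'  (+1)
Edit distance = 5
Max length = max(4, 5) = 5
Similarity = 1 - 5/5
= 0.0000


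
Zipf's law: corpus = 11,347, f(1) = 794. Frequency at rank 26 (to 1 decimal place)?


Zipf's law: f(r) = f(1) / r
f(1) = 794
f(26) = 794 / 26
= 30.5 occurrences


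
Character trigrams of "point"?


Word: "point" (length 5)
Number of trigrams = 5 - 3 + 1 = 3
  Position 0: "poi"
  Position 1: "oin"
  Position 2: "int"
Trigrams = "poi", "oin", "int"


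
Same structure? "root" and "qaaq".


Pattern of "root": [0, 1, 1, 2]
Pattern of "qaaq": [0, 1, 1, 0]
Patterns do not match
Same pattern = No


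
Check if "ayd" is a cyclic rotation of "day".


Word: "day", Candidate: "ayd"
Method: check if candidate is substring of word+word
"dayday" contains "ayd"? Yes
Is rotation = Yes


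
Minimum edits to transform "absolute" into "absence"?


Word 1: "absolute" (length 8)
Word 2: "absence" (length 7)
One optimal edit sequence (insert/delete/substitute each cost 1):
  1. keep 'a'
  2. keep 'b'
  3. keep 's'
  4. delete 'o'  (+1)
  5. substitute 'l' -> 'e'  (+1)
  6. substitute 'u' -> 'n'  (+1)
  7. substitute 't' -> 'c'  (+1)
  8. keep 'e'
Total edit operations: 4
Edit distance = 4


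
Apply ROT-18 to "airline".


Word: "airline"
Shift: 18
Each letter → (letter + shift) mod 26:
  'a' (0) + 18 = 18 → 's'
  'i' (8) + 18 = 0 → 'a'
  'r' (17) + 18 = 9 → 'j'
  'l' (11) + 18 = 3 → 'd'
  'i' (8) + 18 = 0 → 'a'
  'n' (13) + 18 = 5 → 'f'
  'e' (4) + 18 = 22 → 'w'
Result = "sajdafw"


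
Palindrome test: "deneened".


Word: "deneened"
Reversed: "deneened"
Forward == Backward? deneened == deneened
Palindrome = Yes


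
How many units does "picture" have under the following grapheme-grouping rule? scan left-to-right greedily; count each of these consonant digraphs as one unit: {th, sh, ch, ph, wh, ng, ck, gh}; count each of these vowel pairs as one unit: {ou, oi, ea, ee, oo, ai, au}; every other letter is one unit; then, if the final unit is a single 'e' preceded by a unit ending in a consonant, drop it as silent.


Word: "picture" (7 letters)
Left-to-right scan:
  1. 'p' (letter)
  2. 'i' (letter)
  3. 'c' (letter)
  4. 't' (letter)
  5. 'u' (letter)
  6. 'r' (letter)
  7. 'e' (letter)
Units from scan: 7
Final unit is 'e' after a consonant -> drop as silent (-1)
Sound units = 6 units
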